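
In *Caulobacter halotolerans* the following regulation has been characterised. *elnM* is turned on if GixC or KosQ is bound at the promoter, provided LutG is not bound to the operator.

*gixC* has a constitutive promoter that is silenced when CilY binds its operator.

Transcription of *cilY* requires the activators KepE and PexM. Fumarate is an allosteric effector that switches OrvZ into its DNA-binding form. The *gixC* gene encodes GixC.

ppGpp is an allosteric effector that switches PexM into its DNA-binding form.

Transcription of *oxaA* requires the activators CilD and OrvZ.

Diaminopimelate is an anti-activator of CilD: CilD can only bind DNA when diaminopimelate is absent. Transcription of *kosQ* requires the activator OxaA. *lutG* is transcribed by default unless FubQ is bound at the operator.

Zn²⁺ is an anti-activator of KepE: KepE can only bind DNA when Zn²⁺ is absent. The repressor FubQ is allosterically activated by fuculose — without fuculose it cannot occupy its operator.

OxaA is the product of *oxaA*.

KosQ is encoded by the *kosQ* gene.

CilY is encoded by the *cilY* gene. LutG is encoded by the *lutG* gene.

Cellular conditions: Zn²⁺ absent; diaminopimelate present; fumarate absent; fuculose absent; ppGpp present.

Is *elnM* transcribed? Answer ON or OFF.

Zn²⁺ is absent, so KepE is active.
ppGpp is present, so PexM is active.
No repressor is bound and KepE and PexM are active, so *cilY* is transcribed.
So CilY is produced and active.
With repressor CilY bound, *gixC* is not transcribed.
So GixC is not produced.
Diaminopimelate is present, so CilD is inactive.
Fumarate is absent, so OrvZ is inactive.
Required activator CilD is absent, so *oxaA* is not transcribed.
So OxaA is not produced.
Required activator OxaA is absent, so *kosQ* is not transcribed.
So KosQ is not produced.
Fuculose is absent, so FubQ is inactive.
With no repressor bound, *lutG* is transcribed.
So LutG is produced and active.
With repressor LutG bound, *elnM* is not transcribed.

OFF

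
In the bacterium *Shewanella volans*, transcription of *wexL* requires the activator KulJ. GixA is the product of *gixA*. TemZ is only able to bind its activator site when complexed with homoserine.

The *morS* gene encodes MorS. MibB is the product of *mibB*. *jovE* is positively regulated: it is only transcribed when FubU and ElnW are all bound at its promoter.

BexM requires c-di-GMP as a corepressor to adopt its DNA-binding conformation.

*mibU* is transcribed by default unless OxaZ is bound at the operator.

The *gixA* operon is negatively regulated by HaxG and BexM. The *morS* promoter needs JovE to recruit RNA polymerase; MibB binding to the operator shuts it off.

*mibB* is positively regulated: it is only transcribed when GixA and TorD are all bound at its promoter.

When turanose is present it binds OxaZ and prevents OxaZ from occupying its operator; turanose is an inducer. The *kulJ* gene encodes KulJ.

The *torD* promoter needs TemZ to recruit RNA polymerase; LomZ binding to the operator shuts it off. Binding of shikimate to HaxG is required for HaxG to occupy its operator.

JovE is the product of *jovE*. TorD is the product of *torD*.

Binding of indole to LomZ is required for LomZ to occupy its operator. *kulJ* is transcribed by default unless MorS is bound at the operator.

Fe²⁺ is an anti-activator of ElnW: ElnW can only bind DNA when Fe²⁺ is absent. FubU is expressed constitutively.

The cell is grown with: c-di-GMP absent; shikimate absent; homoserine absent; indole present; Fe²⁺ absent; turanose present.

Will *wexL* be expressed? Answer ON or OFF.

Shikimate is absent, so HaxG is inactive.
c-di-GMP is absent, so BexM is inactive.
With no repressor bound, *gixA* is transcribed.
So GixA is produced and active.
Homoserine is absent, so TemZ is inactive.
Indole is present, so LomZ is active.
With repressor LomZ bound, *torD* is not transcribed.
So TorD is not produced.
Required activator TorD is absent, so *mibB* is not transcribed.
So MibB is not produced.
FubU is produced constitutively and is active.
Fe²⁺ is absent, so ElnW is active.
No repressor is bound and FubU and ElnW are active, so *jovE* is transcribed.
So JovE is produced and active.
No repressor is bound and JovE is active, so *morS* is transcribed.
So MorS is produced and active.
With repressor MorS bound, *kulJ* is not transcribed.
So KulJ is not produced.
Required activator KulJ is absent, so *wexL* is not transcribed.

OFF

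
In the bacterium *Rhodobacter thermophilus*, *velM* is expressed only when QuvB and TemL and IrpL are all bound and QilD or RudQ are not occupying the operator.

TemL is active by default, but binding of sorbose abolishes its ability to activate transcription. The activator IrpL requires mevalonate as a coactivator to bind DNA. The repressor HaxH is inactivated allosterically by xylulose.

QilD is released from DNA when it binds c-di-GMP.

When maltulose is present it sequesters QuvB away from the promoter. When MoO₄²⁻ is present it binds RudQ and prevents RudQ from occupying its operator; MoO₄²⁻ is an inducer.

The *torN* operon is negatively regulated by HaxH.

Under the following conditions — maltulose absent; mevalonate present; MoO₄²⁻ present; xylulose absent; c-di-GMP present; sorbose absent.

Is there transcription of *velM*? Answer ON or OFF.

Maltulose is absent, so QuvB is active.
c-di-GMP is present, so QilD is inactive.
Sorbose is absent, so TemL is active.
Mevalonate is present, so IrpL is active.
MoO₄²⁻ is present, so RudQ is inactive.
No repressor is bound and QuvB and TemL and IrpL are active, so *velM* is transcribed.

ON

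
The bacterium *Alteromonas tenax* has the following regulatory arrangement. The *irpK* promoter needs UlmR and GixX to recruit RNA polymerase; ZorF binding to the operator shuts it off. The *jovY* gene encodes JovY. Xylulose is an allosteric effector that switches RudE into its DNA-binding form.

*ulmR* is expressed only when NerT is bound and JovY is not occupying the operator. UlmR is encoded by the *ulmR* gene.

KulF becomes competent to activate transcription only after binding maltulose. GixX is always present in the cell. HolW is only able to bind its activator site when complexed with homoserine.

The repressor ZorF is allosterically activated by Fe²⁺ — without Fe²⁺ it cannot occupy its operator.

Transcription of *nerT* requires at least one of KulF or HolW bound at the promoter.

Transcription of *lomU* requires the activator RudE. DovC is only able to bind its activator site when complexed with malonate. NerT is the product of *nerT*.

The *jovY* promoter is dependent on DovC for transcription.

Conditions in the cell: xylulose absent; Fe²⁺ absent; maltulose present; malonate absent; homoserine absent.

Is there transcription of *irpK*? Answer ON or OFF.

ON

Maltulose is present, so KulF is active.
Homoserine is absent, so HolW is inactive.
Activator KulF is present, so *nerT* is transcribed.
So NerT is produced and active.
Malonate is absent, so DovC is inactive.
Required activator DovC is absent, so *jovY* is not transcribed.
So JovY is not produced.
No repressor is bound and NerT is active, so *ulmR* is transcribed.
So UlmR is produced and active.
Fe²⁺ is absent, so ZorF is inactive.
GixX is produced constitutively and is active.
No repressor is bound and UlmR and GixX are active, so *irpK* is transcribed.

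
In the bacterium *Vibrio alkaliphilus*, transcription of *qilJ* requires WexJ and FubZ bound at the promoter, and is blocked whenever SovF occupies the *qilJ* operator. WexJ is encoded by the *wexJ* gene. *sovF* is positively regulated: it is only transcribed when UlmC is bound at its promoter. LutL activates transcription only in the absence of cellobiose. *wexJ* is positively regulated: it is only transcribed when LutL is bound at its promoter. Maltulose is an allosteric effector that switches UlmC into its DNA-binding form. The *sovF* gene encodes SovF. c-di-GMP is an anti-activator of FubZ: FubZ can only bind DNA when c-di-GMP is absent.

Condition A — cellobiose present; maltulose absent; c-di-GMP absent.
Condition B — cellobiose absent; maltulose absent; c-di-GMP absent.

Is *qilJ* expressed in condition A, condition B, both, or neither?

B only

Condition A:
Cellobiose is present, so LutL is inactive.
Required activator LutL is absent, so *wexJ* is not transcribed.
So WexJ is not produced.
Maltulose is absent, so UlmC is inactive.
Required activator UlmC is absent, so *sovF* is not transcribed.
So SovF is not produced.
c-di-GMP is absent, so FubZ is active.
Required activator WexJ is absent, so *qilJ* is not transcribed.
→ *qilJ* is OFF in A.
Condition B:
Cellobiose is absent, so LutL is active.
No repressor is bound and LutL is active, so *wexJ* is transcribed.
So WexJ is produced and active.
Maltulose is absent, so UlmC is inactive.
Required activator UlmC is absent, so *sovF* is not transcribed.
So SovF is not produced.
c-di-GMP is absent, so FubZ is active.
No repressor is bound and WexJ and FubZ are active, so *qilJ* is transcribed.
→ *qilJ* is ON in B.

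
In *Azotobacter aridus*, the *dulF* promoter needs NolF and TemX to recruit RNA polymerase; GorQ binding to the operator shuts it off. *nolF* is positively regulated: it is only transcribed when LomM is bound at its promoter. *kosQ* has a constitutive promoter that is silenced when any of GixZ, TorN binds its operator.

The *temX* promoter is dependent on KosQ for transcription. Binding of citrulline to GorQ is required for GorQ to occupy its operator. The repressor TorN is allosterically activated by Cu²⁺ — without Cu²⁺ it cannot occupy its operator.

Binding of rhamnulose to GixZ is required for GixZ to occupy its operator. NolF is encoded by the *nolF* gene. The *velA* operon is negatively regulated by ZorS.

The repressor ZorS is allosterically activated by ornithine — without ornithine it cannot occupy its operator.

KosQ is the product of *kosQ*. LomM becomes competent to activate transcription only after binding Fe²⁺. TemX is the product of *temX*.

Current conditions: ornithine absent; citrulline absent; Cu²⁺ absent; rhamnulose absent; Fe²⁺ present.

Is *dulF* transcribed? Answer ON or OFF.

Citrulline is absent, so GorQ is inactive.
Fe²⁺ is present, so LomM is active.
No repressor is bound and LomM is active, so *nolF* is transcribed.
So NolF is produced and active.
Rhamnulose is absent, so GixZ is inactive.
Cu²⁺ is absent, so TorN is inactive.
With no repressor bound, *kosQ* is transcribed.
So KosQ is produced and active.
No repressor is bound and KosQ is active, so *temX* is transcribed.
So TemX is produced and active.
No repressor is bound and NolF and TemX are active, so *dulF* is transcribed.

ON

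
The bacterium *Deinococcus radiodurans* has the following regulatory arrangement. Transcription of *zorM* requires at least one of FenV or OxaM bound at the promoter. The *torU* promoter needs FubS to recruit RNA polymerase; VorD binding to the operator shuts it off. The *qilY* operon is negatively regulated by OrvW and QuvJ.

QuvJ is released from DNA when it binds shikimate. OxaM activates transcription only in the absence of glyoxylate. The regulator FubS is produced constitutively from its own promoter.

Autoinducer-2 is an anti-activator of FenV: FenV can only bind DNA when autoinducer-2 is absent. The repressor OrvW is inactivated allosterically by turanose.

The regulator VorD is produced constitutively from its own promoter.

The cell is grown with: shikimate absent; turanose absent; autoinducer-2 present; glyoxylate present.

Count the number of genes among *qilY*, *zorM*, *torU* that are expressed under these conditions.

0

Turanose is absent, so OrvW is active.
Shikimate is absent, so QuvJ is active.
With repressor OrvW bound, *qilY* is not transcribed.
→ *qilY* is OFF.
Autoinducer-2 is present, so FenV is inactive.
Glyoxylate is present, so OxaM is inactive.
No activator is available at the *zorM* promoter, so *zorM* is not transcribed.
→ *zorM* is OFF.
FubS is produced constitutively and is active.
VorD is produced constitutively and is active.
With repressor VorD bound, *torU* is not transcribed.
→ *torU* is OFF.
0 of the 3 genes are transcribed.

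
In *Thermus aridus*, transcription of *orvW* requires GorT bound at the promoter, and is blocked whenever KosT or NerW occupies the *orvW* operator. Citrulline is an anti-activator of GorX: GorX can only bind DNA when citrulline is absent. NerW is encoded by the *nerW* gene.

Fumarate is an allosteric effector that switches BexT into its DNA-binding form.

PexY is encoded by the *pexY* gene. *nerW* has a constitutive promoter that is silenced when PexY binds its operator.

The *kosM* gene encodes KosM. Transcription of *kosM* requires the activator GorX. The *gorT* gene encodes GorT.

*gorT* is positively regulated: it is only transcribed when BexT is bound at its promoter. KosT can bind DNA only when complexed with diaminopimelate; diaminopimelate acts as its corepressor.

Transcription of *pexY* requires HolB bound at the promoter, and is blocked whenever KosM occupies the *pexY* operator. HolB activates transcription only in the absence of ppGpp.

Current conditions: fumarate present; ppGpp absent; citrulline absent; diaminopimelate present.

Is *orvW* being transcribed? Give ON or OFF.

Diaminopimelate is present, so KosT is active.
Fumarate is present, so BexT is active.
No repressor is bound and BexT is active, so *gorT* is transcribed.
So GorT is produced and active.
ppGpp is absent, so HolB is active.
Citrulline is absent, so GorX is active.
No repressor is bound and GorX is active, so *kosM* is transcribed.
So KosM is produced and active.
With repressor KosM bound, *pexY* is not transcribed.
So PexY is not produced.
With no repressor bound, *nerW* is transcribed.
So NerW is produced and active.
With repressor KosT bound, *orvW* is not transcribed.

OFF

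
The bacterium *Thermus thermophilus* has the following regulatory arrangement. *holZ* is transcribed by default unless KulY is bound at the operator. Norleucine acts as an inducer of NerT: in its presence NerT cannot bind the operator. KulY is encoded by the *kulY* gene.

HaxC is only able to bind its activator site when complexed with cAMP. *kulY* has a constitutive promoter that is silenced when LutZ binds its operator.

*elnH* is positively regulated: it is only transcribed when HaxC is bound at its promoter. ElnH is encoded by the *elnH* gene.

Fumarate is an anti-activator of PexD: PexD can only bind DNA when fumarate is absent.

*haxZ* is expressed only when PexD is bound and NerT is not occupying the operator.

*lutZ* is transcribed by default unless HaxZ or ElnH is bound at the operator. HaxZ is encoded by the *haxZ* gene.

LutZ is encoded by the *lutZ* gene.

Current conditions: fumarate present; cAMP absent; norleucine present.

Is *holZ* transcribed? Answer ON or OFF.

Norleucine is present, so NerT is inactive.
Fumarate is present, so PexD is inactive.
Required activator PexD is absent, so *haxZ* is not transcribed.
So HaxZ is not produced.
cAMP is absent, so HaxC is inactive.
Required activator HaxC is absent, so *elnH* is not transcribed.
So ElnH is not produced.
With no repressor bound, *lutZ* is transcribed.
So LutZ is produced and active.
With repressor LutZ bound, *kulY* is not transcribed.
So KulY is not produced.
With no repressor bound, *holZ* is transcribed.

ON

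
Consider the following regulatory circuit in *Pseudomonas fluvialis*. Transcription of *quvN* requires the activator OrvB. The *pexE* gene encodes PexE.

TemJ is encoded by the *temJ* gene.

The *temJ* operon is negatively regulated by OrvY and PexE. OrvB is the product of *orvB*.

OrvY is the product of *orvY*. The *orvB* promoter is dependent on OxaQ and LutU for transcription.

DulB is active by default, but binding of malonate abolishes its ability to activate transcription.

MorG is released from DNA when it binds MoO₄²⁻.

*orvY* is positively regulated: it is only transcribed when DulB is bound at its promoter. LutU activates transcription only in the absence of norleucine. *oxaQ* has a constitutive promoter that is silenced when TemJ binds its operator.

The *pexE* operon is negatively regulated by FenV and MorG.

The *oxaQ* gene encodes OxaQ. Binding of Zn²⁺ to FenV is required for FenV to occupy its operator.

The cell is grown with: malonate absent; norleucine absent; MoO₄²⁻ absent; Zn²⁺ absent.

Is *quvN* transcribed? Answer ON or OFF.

Malonate is absent, so DulB is active.
No repressor is bound and DulB is active, so *orvY* is transcribed.
So OrvY is produced and active.
Zn²⁺ is absent, so FenV is inactive.
MoO₄²⁻ is absent, so MorG is active.
With repressor MorG bound, *pexE* is not transcribed.
So PexE is not produced.
With repressor OrvY bound, *temJ* is not transcribed.
So TemJ is not produced.
With no repressor bound, *oxaQ* is transcribed.
So OxaQ is produced and active.
Norleucine is absent, so LutU is active.
No repressor is bound and OxaQ and LutU are active, so *orvB* is transcribed.
So OrvB is produced and active.
No repressor is bound and OrvB is active, so *quvN* is transcribed.

ON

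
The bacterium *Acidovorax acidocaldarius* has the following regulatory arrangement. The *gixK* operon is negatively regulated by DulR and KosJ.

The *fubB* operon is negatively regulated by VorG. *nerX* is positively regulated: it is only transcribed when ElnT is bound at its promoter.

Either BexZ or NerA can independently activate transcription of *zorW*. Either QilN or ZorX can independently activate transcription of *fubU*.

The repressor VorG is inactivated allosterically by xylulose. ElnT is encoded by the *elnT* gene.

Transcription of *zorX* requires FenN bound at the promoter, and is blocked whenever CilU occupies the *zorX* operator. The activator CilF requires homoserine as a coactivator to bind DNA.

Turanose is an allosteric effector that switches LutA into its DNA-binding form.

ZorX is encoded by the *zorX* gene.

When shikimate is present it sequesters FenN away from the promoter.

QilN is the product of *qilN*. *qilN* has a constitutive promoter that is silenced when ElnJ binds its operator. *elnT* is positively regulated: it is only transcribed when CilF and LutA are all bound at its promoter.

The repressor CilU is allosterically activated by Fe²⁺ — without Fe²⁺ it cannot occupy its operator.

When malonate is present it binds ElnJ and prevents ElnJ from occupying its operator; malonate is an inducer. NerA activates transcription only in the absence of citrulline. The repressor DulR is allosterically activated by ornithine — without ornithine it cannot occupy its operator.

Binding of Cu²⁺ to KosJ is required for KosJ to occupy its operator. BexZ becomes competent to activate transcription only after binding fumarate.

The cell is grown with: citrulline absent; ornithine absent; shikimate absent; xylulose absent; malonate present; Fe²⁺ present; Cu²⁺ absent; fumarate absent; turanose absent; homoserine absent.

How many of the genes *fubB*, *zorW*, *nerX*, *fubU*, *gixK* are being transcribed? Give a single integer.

Xylulose is absent, so VorG is active.
With repressor VorG bound, *fubB* is not transcribed.
→ *fubB* is OFF.
Fumarate is absent, so BexZ is inactive.
Citrulline is absent, so NerA is active.
Activator NerA is present, so *zorW* is transcribed.
→ *zorW* is ON.
Homoserine is absent, so CilF is inactive.
Turanose is absent, so LutA is inactive.
Required activator CilF is absent, so *elnT* is not transcribed.
So ElnT is not produced.
Required activator ElnT is absent, so *nerX* is not transcribed.
→ *nerX* is OFF.
Malonate is present, so ElnJ is inactive.
With no repressor bound, *qilN* is transcribed.
So QilN is produced and active.
Shikimate is absent, so FenN is active.
Fe²⁺ is present, so CilU is active.
With repressor CilU bound, *zorX* is not transcribed.
So ZorX is not produced.
Activator QilN is present, so *fubU* is transcribed.
→ *fubU* is ON.
Ornithine is absent, so DulR is inactive.
Cu²⁺ is absent, so KosJ is inactive.
With no repressor bound, *gixK* is transcribed.
→ *gixK* is ON.
3 of the 5 genes are transcribed.

3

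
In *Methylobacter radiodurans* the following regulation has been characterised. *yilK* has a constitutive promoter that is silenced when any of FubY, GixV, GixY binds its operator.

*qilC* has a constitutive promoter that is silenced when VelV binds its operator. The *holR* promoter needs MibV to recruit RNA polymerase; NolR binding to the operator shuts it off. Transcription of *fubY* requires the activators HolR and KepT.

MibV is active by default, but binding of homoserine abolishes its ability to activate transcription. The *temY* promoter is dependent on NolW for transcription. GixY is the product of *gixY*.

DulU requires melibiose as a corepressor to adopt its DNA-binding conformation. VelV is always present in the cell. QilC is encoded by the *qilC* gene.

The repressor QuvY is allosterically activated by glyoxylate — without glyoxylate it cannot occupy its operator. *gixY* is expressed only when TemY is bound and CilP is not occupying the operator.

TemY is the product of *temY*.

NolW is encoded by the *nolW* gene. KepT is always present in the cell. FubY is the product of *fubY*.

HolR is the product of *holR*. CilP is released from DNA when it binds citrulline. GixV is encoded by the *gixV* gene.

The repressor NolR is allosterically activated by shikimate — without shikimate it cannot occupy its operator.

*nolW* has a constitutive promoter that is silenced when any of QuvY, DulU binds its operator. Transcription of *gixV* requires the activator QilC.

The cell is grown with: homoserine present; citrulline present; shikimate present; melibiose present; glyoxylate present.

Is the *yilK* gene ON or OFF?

Homoserine is present, so MibV is inactive.
Shikimate is present, so NolR is active.
With repressor NolR bound, *holR* is not transcribed.
So HolR is not produced.
KepT is produced constitutively and is active.
Required activator HolR is absent, so *fubY* is not transcribed.
So FubY is not produced.
VelV is produced constitutively and is active.
With repressor VelV bound, *qilC* is not transcribed.
So QilC is not produced.
Required activator QilC is absent, so *gixV* is not transcribed.
So GixV is not produced.
Glyoxylate is present, so QuvY is active.
Melibiose is present, so DulU is active.
With repressor QuvY bound, *nolW* is not transcribed.
So NolW is not produced.
Required activator NolW is absent, so *temY* is not transcribed.
So TemY is not produced.
Citrulline is present, so CilP is inactive.
Required activator TemY is absent, so *gixY* is not transcribed.
So GixY is not produced.
With no repressor bound, *yilK* is transcribed.

ON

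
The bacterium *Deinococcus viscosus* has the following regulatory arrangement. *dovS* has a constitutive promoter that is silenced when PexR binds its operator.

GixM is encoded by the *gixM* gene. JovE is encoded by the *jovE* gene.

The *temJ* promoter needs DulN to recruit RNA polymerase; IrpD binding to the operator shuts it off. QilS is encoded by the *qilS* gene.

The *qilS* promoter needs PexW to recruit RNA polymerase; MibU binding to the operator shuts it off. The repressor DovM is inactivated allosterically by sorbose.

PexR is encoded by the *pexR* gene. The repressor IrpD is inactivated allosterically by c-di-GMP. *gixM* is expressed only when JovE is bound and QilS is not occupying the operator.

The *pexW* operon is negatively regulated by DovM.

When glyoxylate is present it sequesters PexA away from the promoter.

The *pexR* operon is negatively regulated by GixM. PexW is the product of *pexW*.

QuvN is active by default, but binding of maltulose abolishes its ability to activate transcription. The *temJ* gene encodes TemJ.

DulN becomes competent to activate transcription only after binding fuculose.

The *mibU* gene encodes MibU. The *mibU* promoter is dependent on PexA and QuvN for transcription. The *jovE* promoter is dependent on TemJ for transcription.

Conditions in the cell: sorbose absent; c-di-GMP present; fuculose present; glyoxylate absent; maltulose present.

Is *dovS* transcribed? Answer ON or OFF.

Sorbose is absent, so DovM is active.
With repressor DovM bound, *pexW* is not transcribed.
So PexW is not produced.
Glyoxylate is absent, so PexA is active.
Maltulose is present, so QuvN is inactive.
Required activator QuvN is absent, so *mibU* is not transcribed.
So MibU is not produced.
Required activator PexW is absent, so *qilS* is not transcribed.
So QilS is not produced.
c-di-GMP is present, so IrpD is inactive.
Fuculose is present, so DulN is active.
No repressor is bound and DulN is active, so *temJ* is transcribed.
So TemJ is produced and active.
No repressor is bound and TemJ is active, so *jovE* is transcribed.
So JovE is produced and active.
No repressor is bound and JovE is active, so *gixM* is transcribed.
So GixM is produced and active.
With repressor GixM bound, *pexR* is not transcribed.
So PexR is not produced.
With no repressor bound, *dovS* is transcribed.

ON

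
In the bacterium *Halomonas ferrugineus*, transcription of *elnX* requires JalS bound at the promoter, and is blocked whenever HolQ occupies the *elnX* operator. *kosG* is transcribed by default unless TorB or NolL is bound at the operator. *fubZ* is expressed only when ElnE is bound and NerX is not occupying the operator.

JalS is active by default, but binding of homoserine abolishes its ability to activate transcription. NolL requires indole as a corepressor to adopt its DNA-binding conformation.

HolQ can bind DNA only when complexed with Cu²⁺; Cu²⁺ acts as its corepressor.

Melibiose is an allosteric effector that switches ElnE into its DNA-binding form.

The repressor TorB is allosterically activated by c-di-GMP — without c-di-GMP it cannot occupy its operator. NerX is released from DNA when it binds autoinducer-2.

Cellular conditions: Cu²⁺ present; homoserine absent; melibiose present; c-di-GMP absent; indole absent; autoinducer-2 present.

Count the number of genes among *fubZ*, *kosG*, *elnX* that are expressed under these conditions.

2

Melibiose is present, so ElnE is active.
Autoinducer-2 is present, so NerX is inactive.
No repressor is bound and ElnE is active, so *fubZ* is transcribed.
→ *fubZ* is ON.
c-di-GMP is absent, so TorB is inactive.
Indole is absent, so NolL is inactive.
With no repressor bound, *kosG* is transcribed.
→ *kosG* is ON.
Cu²⁺ is present, so HolQ is active.
Homoserine is absent, so JalS is active.
With repressor HolQ bound, *elnX* is not transcribed.
→ *elnX* is OFF.
2 of the 3 genes are transcribed.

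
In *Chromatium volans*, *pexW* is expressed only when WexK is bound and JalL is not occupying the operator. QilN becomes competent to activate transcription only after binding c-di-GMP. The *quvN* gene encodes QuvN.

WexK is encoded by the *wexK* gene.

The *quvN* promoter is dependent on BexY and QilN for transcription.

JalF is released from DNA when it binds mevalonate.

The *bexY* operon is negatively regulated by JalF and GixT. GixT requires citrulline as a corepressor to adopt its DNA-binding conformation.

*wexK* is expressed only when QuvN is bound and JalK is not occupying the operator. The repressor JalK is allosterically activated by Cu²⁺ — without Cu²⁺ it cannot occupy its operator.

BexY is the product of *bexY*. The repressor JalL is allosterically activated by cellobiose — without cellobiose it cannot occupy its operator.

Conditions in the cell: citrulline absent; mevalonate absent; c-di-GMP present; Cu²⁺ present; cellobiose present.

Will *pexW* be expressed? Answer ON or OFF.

OFF

Cu²⁺ is present, so JalK is active.
Mevalonate is absent, so JalF is active.
Citrulline is absent, so GixT is inactive.
With repressor JalF bound, *bexY* is not transcribed.
So BexY is not produced.
c-di-GMP is present, so QilN is active.
Required activator BexY is absent, so *quvN* is not transcribed.
So QuvN is not produced.
With repressor JalK bound, *wexK* is not transcribed.
So WexK is not produced.
Cellobiose is present, so JalL is active.
With repressor JalL bound, *pexW* is not transcribed.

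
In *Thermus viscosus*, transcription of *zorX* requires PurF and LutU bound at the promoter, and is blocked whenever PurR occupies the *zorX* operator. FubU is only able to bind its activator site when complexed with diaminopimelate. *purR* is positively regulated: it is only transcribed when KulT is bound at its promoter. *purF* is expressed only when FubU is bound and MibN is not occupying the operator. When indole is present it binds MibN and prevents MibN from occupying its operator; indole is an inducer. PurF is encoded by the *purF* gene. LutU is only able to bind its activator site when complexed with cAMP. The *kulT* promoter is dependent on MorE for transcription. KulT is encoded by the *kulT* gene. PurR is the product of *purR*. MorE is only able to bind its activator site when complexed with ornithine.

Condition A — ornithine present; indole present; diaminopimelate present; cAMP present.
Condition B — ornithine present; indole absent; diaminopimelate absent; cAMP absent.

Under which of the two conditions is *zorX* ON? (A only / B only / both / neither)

Condition A:
Ornithine is present, so MorE is active.
No repressor is bound and MorE is active, so *kulT* is transcribed.
So KulT is produced and active.
No repressor is bound and KulT is active, so *purR* is transcribed.
So PurR is produced and active.
Indole is present, so MibN is inactive.
Diaminopimelate is present, so FubU is active.
No repressor is bound and FubU is active, so *purF* is transcribed.
So PurF is produced and active.
cAMP is present, so LutU is active.
With repressor PurR bound, *zorX* is not transcribed.
→ *zorX* is OFF in A.
Condition B:
Ornithine is present, so MorE is active.
No repressor is bound and MorE is active, so *kulT* is transcribed.
So KulT is produced and active.
No repressor is bound and KulT is active, so *purR* is transcribed.
So PurR is produced and active.
Indole is absent, so MibN is active.
Diaminopimelate is absent, so FubU is inactive.
With repressor MibN bound, *purF* is not transcribed.
So PurF is not produced.
cAMP is absent, so LutU is inactive.
With repressor PurR bound, *zorX* is not transcribed.
→ *zorX* is OFF in B.

neither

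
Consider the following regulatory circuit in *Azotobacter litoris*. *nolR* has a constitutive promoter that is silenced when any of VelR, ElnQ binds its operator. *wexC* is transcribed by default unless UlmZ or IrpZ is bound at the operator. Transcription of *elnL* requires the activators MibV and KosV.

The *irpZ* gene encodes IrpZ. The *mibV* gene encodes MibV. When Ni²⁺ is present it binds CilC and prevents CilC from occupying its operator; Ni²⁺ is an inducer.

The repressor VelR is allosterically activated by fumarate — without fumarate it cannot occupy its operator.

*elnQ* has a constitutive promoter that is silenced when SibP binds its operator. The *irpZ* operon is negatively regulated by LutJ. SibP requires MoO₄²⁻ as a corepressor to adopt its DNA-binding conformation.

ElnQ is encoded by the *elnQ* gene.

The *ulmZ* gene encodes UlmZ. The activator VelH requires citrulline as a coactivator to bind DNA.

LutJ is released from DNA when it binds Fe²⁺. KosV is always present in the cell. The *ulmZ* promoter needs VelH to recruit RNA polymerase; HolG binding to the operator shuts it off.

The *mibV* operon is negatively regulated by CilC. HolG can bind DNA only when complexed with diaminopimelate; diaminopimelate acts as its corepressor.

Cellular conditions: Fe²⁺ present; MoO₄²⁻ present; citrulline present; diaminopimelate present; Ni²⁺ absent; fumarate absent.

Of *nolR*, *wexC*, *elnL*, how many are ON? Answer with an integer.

Fumarate is absent, so VelR is inactive.
MoO₄²⁻ is present, so SibP is active.
With repressor SibP bound, *elnQ* is not transcribed.
So ElnQ is not produced.
With no repressor bound, *nolR* is transcribed.
→ *nolR* is ON.
Citrulline is present, so VelH is active.
Diaminopimelate is present, so HolG is active.
With repressor HolG bound, *ulmZ* is not transcribed.
So UlmZ is not produced.
Fe²⁺ is present, so LutJ is inactive.
With no repressor bound, *irpZ* is transcribed.
So IrpZ is produced and active.
With repressor IrpZ bound, *wexC* is not transcribed.
→ *wexC* is OFF.
Ni²⁺ is absent, so CilC is active.
With repressor CilC bound, *mibV* is not transcribed.
So MibV is not produced.
KosV is produced constitutively and is active.
Required activator MibV is absent, so *elnL* is not transcribed.
→ *elnL* is OFF.
1 of the 3 genes is transcribed.

1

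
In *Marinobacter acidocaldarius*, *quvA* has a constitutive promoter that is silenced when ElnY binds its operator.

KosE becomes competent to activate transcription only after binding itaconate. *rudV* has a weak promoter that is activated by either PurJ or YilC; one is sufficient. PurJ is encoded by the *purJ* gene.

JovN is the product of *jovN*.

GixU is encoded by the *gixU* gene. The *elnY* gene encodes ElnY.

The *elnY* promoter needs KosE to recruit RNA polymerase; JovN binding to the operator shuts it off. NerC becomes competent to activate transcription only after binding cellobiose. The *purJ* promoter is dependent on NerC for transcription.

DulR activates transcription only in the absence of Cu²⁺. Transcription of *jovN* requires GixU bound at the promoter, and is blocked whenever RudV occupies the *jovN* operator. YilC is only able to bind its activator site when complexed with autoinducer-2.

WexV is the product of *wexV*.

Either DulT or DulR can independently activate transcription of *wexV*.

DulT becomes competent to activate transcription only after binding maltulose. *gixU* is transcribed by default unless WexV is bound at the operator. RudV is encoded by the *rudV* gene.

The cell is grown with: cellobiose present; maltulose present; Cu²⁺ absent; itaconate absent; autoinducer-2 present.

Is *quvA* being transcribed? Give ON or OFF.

ON

Cellobiose is present, so NerC is active.
No repressor is bound and NerC is active, so *purJ* is transcribed.
So PurJ is produced and active.
Autoinducer-2 is present, so YilC is active.
Activator PurJ is present, so *rudV* is transcribed.
So RudV is produced and active.
Maltulose is present, so DulT is active.
Cu²⁺ is absent, so DulR is active.
Activator DulT is present, so *wexV* is transcribed.
So WexV is produced and active.
With repressor WexV bound, *gixU* is not transcribed.
So GixU is not produced.
With repressor RudV bound, *jovN* is not transcribed.
So JovN is not produced.
Itaconate is absent, so KosE is inactive.
Required activator KosE is absent, so *elnY* is not transcribed.
So ElnY is not produced.
With no repressor bound, *quvA* is transcribed.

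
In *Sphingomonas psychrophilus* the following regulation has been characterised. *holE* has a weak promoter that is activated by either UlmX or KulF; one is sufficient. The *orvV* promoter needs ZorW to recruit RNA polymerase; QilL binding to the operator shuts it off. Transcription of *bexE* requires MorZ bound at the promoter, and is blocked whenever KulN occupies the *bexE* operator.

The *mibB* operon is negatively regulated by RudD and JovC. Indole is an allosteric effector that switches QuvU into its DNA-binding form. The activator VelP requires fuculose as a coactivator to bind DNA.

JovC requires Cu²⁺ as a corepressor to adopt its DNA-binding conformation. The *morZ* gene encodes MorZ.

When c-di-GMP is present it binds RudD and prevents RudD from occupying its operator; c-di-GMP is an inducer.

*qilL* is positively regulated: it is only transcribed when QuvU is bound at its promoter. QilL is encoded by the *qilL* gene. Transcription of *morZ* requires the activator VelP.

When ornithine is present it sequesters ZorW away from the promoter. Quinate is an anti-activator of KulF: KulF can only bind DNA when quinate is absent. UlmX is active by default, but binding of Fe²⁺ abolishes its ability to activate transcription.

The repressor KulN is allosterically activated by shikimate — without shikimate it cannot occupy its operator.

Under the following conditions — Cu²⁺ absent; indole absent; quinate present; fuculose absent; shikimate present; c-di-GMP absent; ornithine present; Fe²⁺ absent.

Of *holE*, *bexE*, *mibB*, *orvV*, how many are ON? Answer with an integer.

Fe²⁺ is absent, so UlmX is active.
Quinate is present, so KulF is inactive.
Activator UlmX is present, so *holE* is transcribed.
→ *holE* is ON.
Fuculose is absent, so VelP is inactive.
Required activator VelP is absent, so *morZ* is not transcribed.
So MorZ is not produced.
Shikimate is present, so KulN is active.
With repressor KulN bound, *bexE* is not transcribed.
→ *bexE* is OFF.
c-di-GMP is absent, so RudD is active.
Cu²⁺ is absent, so JovC is inactive.
With repressor RudD bound, *mibB* is not transcribed.
→ *mibB* is OFF.
Indole is absent, so QuvU is inactive.
Required activator QuvU is absent, so *qilL* is not transcribed.
So QilL is not produced.
Ornithine is present, so ZorW is inactive.
Required activator ZorW is absent, so *orvV* is not transcribed.
→ *orvV* is OFF.
1 of the 4 genes is transcribed.

1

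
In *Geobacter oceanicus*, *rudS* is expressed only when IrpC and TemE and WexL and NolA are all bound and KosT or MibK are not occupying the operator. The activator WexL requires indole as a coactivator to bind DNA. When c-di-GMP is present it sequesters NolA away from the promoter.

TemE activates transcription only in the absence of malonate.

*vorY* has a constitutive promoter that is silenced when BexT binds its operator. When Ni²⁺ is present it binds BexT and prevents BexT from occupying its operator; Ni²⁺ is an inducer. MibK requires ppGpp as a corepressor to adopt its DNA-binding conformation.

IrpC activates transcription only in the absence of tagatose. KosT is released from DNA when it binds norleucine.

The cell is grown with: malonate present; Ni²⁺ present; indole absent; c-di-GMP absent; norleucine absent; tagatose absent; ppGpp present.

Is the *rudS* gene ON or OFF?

OFF

Norleucine is absent, so KosT is active.
ppGpp is present, so MibK is active.
Tagatose is absent, so IrpC is active.
Malonate is present, so TemE is inactive.
Indole is absent, so WexL is inactive.
c-di-GMP is absent, so NolA is active.
With repressor KosT bound, *rudS* is not transcribed.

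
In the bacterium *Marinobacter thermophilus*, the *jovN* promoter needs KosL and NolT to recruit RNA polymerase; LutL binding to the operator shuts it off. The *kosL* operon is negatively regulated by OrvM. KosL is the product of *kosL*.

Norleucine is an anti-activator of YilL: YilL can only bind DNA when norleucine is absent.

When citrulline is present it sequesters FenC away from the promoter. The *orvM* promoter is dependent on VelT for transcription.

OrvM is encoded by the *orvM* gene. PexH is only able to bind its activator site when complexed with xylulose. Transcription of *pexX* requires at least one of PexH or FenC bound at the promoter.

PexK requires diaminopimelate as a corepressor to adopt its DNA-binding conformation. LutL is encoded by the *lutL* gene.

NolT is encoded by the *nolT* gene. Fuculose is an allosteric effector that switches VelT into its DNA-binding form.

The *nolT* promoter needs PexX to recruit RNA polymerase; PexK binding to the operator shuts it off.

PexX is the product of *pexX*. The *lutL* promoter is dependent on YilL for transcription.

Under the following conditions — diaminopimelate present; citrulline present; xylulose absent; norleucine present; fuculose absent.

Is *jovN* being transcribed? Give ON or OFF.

Fuculose is absent, so VelT is inactive.
Required activator VelT is absent, so *orvM* is not transcribed.
So OrvM is not produced.
With no repressor bound, *kosL* is transcribed.
So KosL is produced and active.
Norleucine is present, so YilL is inactive.
Required activator YilL is absent, so *lutL* is not transcribed.
So LutL is not produced.
Xylulose is absent, so PexH is inactive.
Citrulline is present, so FenC is inactive.
No activator is available at the *pexX* promoter, so *pexX* is not transcribed.
So PexX is not produced.
Diaminopimelate is present, so PexK is active.
With repressor PexK bound, *nolT* is not transcribed.
So NolT is not produced.
Required activator NolT is absent, so *jovN* is not transcribed.

OFF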